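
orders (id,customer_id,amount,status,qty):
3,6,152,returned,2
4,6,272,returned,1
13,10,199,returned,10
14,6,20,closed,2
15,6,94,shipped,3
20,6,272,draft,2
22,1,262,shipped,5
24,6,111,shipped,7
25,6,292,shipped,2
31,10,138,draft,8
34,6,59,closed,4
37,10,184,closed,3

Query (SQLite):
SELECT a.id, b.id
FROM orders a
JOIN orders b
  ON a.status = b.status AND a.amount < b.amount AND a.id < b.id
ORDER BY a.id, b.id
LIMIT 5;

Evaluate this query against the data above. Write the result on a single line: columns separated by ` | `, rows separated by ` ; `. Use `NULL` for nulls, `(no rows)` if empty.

Pairs (a,b) with same status, a.amount < b.amount, a.id < b.id.
status groups: closed:{14,34,37} draft:{20,31} returned:{3,4,13} shipped:{15,22,24,25}
Ordered by (a.id, b.id); first 5.

3 | 4 ; 3 | 13 ; 14 | 34 ; 14 | 37 ; 15 | 22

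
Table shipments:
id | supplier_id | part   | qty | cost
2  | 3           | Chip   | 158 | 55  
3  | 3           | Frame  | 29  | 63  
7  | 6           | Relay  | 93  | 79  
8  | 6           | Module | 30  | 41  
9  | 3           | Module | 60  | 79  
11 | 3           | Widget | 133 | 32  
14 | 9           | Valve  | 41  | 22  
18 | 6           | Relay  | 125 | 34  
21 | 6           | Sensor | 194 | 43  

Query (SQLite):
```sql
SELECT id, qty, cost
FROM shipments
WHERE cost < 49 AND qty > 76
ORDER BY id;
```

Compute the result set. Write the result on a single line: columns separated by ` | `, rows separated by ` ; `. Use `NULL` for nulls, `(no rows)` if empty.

cost < 49: ids {8, 11, 14, 18, 21}
qty > 76: ids {2, 7, 11, 18, 21}
Combine with AND.

11 | 133 | 32 ; 18 | 125 | 34 ; 21 | 194 | 43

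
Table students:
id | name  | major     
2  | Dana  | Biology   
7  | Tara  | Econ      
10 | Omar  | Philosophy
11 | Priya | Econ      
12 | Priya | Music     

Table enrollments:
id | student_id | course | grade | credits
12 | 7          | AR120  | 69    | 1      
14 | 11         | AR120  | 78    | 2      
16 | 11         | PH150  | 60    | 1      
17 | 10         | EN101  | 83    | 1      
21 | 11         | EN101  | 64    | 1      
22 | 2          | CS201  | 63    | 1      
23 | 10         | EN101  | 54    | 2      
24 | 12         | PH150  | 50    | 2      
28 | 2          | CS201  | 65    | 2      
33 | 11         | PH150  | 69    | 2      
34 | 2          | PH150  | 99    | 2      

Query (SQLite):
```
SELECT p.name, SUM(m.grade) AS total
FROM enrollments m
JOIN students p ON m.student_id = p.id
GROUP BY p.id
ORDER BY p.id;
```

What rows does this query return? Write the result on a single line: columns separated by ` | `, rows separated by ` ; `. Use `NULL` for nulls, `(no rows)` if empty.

Dana | 227 ; Tara | 69 ; Omar | 137 ; Priya | 271 ; Priya | 50

Join each enrollments row to its students via student_id.
Group joined rows by students.id; compute SUM(m.grade) per group.
  2: ids {22, 28, 34} → SUM(m.grade)=227
  7: ids {12} → SUM(m.grade)=69
  10: ids {17, 23} → SUM(m.grade)=137
  11: ids {14, 16, 21, 33} → SUM(m.grade)=271
  12: ids {24} → SUM(m.grade)=50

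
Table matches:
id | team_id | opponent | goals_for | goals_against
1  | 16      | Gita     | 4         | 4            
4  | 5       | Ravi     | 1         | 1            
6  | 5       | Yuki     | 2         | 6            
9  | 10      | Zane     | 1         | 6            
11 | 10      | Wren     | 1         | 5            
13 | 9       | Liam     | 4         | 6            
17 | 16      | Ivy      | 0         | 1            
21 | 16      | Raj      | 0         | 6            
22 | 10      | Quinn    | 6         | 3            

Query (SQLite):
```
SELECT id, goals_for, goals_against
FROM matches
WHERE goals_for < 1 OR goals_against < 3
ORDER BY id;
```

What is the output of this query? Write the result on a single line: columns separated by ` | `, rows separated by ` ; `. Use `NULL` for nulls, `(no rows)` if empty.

4 | 1 | 1 ; 17 | 0 | 1 ; 21 | 0 | 6

goals_for < 1: ids {17, 21}
goals_against < 3: ids {4, 17}
Combine with OR.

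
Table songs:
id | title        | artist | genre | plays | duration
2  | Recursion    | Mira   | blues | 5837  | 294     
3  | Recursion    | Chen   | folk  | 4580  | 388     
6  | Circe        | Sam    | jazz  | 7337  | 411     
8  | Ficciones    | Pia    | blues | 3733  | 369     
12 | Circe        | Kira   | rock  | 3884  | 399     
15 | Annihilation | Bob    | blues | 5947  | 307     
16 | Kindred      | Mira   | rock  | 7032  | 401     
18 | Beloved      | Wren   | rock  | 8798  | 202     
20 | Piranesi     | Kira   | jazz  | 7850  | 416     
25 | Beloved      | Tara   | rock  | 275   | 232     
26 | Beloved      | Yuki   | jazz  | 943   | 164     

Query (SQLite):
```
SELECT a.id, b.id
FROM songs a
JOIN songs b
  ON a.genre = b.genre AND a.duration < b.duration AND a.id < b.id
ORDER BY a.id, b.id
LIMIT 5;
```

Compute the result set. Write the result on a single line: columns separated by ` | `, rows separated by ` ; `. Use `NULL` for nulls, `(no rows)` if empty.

Pairs (a,b) with same genre, a.duration < b.duration, a.id < b.id.
genre groups: blues:{2,8,15} folk:{3} jazz:{6,20,26} rock:{12,16,18,25}
Ordered by (a.id, b.id); first 5.

2 | 8 ; 2 | 15 ; 6 | 20 ; 12 | 16 ; 18 | 25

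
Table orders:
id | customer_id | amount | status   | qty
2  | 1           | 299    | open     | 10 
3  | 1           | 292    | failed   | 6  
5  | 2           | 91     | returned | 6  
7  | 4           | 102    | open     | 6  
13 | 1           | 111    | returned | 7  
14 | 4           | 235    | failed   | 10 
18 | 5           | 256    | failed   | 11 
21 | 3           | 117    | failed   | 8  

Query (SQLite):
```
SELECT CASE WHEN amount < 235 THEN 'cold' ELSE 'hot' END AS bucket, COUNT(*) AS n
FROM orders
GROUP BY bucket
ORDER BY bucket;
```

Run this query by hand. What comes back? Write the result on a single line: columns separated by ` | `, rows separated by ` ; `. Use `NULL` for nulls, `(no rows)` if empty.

cold | 4 ; hot | 4

Bucket rows by amount < 235 → 'cold' else 'hot'; count each bucket.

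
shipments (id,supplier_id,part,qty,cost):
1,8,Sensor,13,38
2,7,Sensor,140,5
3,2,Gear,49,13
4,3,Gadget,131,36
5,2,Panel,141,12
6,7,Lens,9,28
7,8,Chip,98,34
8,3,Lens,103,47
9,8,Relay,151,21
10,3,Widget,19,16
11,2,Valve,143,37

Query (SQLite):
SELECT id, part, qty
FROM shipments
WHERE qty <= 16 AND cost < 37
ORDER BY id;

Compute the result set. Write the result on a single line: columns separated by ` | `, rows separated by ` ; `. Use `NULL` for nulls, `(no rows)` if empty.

6 | Lens | 9

qty <= 16: ids {1, 6}
cost < 37: ids {2, 3, 4, 5, 6, 7, 9, 10}
Combine with AND.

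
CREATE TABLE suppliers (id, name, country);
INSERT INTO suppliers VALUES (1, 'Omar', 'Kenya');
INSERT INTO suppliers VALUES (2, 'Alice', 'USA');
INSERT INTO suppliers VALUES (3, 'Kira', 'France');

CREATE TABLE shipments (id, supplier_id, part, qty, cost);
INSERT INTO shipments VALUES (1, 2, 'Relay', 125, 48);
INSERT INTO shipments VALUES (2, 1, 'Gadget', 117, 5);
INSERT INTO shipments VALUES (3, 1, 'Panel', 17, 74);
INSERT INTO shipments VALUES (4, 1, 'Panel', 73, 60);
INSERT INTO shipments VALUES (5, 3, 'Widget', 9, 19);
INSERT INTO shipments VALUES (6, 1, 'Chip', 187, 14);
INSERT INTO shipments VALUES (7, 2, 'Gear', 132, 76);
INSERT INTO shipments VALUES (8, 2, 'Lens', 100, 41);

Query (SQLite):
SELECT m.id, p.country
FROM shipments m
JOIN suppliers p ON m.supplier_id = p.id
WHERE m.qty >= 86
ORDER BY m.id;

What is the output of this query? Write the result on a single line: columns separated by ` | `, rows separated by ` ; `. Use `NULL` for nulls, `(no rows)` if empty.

1 | USA ; 2 | Kenya ; 6 | Kenya ; 7 | USA ; 8 | USA

Each shipments row matches the suppliers row where supplier_id = suppliers.id.
Then keep rows with m.qty >= 86.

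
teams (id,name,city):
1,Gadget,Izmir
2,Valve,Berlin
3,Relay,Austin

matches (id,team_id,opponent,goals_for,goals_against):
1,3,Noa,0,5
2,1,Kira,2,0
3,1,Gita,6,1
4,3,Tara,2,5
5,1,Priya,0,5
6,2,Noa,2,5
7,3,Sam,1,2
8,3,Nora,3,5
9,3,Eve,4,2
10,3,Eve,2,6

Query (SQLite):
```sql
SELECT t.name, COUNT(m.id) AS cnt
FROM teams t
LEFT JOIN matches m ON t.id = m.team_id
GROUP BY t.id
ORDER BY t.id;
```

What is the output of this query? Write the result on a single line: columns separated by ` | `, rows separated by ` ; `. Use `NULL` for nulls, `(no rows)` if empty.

LEFT JOIN keeps every teams row; unmatched ones get NULL for matches columns.
Group by teams.id and compute COUNT(m.id). COUNT(col) of an all-NULL group is 0.
  1: ids {2, 3, 5} → COUNT(m.id)=3
  2: ids {6} → COUNT(m.id)=1
  3: ids {1, 4, 7, 8, 9, 10} → COUNT(m.id)=6

Gadget | 3 ; Valve | 1 ; Relay | 6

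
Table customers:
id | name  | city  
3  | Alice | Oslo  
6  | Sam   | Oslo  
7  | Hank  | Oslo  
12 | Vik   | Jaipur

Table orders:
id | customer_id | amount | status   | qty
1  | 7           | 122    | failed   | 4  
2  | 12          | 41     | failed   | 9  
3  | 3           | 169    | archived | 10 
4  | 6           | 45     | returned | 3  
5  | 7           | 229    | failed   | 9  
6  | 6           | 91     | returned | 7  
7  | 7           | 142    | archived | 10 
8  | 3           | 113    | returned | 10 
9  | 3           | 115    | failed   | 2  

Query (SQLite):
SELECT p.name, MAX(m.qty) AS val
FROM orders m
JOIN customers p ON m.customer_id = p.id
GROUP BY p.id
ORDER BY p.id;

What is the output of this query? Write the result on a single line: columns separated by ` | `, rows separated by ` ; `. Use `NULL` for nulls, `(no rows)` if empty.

Alice | 10 ; Sam | 7 ; Hank | 10 ; Vik | 9

Join each orders row to its customers via customer_id.
Group joined rows by customers.id; compute MAX(m.qty) per group.
  3: ids {3, 8, 9} → MAX(m.qty)=10
  6: ids {4, 6} → MAX(m.qty)=7
  7: ids {1, 5, 7} → MAX(m.qty)=10
  12: ids {2} → MAX(m.qty)=9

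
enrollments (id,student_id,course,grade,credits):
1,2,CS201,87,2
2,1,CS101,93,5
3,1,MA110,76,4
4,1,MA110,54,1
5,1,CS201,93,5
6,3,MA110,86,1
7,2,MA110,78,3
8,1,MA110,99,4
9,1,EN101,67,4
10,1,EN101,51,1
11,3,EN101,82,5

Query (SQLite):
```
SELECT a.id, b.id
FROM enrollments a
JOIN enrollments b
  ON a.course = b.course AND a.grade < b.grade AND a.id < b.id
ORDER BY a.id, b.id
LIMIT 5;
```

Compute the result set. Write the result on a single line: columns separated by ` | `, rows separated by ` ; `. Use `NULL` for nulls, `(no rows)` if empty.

1 | 5 ; 3 | 6 ; 3 | 7 ; 3 | 8 ; 4 | 6

Pairs (a,b) with same course, a.grade < b.grade, a.id < b.id.
course groups: CS101:{2} CS201:{1,5} EN101:{9,10,11} MA110:{3,4,6,7,8}
Ordered by (a.id, b.id); first 5.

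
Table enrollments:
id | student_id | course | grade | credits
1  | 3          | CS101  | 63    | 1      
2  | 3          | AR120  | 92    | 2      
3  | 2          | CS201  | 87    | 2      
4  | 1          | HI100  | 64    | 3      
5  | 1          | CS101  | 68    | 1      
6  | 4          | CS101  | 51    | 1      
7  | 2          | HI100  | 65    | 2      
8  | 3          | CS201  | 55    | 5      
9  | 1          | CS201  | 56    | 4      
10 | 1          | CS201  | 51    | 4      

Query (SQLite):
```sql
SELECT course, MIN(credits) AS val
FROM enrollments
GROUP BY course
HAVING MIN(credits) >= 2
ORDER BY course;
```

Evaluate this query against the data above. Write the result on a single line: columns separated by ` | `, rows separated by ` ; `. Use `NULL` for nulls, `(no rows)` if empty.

Partition enrollments by course; compute MIN(credits) within each group.
HAVING: keep groups where MIN(credits) >= 2.
  AR120: ids {2} → MIN(credits)=2
  CS101: ids {1, 5, 6} → MIN(credits)=1
  CS201: ids {3, 8, 9, 10} → MIN(credits)=2
  HI100: ids {4, 7} → MIN(credits)=2

AR120 | 2 ; CS201 | 2 ; HI100 | 2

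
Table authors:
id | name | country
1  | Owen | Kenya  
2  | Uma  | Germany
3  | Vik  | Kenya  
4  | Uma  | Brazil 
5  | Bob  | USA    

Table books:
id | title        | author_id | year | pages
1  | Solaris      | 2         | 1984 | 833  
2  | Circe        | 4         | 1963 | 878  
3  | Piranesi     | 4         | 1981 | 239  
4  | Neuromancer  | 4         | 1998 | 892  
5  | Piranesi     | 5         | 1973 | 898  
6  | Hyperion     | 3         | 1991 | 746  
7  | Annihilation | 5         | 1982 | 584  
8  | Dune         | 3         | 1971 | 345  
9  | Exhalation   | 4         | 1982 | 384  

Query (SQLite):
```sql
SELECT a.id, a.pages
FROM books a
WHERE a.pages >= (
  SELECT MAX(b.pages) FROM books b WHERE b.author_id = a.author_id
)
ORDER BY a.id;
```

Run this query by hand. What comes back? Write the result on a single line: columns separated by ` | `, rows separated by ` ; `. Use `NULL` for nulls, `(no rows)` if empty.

1 | 833 ; 4 | 892 ; 5 | 898 ; 6 | 746

For each books row a, compute MAX(pages) over rows sharing a.author_id.
Keep row a if a.pages >= that per-group MAX.
  author_id=2: MAX(pages) = 833
  author_id=3: MAX(pages) = 746
  author_id=4: MAX(pages) = 892
  author_id=5: MAX(pages) = 898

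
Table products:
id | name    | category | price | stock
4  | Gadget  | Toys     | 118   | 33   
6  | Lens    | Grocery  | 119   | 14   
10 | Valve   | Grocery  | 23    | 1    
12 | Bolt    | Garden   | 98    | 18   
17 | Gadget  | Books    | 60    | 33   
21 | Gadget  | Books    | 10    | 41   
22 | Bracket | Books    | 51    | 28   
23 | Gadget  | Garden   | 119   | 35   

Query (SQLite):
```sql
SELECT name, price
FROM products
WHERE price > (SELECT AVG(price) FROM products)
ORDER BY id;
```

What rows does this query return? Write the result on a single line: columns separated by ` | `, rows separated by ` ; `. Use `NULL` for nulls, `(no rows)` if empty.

Gadget | 118 ; Lens | 119 ; Bolt | 98 ; Gadget | 119

Scalar subquery: AVG(price) over all products rows = 74.75.
Keep rows where price > that value.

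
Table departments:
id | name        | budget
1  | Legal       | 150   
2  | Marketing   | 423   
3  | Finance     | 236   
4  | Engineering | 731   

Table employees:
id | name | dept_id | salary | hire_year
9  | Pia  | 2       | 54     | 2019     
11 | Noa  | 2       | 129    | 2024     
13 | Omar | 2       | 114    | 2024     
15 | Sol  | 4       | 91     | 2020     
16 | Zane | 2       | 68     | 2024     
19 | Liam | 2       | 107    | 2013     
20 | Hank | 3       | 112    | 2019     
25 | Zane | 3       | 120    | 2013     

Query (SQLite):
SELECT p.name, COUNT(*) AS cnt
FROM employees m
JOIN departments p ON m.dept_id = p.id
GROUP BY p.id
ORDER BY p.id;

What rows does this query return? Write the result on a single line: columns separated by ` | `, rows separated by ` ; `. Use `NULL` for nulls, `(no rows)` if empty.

Marketing | 5 ; Finance | 2 ; Engineering | 1

Join each employees row to its departments via dept_id.
Group joined rows by departments.id; compute COUNT(*) per group.
  2: ids {9, 11, 13, 16, 19} → COUNT(*)=5
  3: ids {20, 25} → COUNT(*)=2
  4: ids {15} → COUNT(*)=1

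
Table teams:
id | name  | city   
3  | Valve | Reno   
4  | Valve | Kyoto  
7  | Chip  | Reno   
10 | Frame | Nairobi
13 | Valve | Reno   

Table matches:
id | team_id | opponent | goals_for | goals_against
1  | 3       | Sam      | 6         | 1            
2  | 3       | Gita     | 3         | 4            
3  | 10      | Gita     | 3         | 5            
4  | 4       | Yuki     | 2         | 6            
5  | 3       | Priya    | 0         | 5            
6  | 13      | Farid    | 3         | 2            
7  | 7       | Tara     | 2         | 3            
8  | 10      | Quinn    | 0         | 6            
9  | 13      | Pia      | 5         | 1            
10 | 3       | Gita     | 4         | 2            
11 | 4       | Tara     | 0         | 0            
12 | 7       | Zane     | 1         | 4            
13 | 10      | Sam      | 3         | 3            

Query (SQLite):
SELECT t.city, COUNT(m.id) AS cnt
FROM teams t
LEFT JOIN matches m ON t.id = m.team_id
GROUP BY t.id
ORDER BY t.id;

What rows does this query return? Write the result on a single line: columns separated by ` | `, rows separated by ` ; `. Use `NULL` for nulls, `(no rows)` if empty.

Reno | 4 ; Kyoto | 2 ; Reno | 2 ; Nairobi | 3 ; Reno | 2

LEFT JOIN keeps every teams row; unmatched ones get NULL for matches columns.
Group by teams.id and compute COUNT(m.id). COUNT(col) of an all-NULL group is 0.
  3: ids {1, 2, 5, 10} → COUNT(m.id)=4
  4: ids {4, 11} → COUNT(m.id)=2
  7: ids {7, 12} → COUNT(m.id)=2
  10: ids {3, 8, 13} → COUNT(m.id)=3
  13: ids {6, 9} → COUNT(m.id)=2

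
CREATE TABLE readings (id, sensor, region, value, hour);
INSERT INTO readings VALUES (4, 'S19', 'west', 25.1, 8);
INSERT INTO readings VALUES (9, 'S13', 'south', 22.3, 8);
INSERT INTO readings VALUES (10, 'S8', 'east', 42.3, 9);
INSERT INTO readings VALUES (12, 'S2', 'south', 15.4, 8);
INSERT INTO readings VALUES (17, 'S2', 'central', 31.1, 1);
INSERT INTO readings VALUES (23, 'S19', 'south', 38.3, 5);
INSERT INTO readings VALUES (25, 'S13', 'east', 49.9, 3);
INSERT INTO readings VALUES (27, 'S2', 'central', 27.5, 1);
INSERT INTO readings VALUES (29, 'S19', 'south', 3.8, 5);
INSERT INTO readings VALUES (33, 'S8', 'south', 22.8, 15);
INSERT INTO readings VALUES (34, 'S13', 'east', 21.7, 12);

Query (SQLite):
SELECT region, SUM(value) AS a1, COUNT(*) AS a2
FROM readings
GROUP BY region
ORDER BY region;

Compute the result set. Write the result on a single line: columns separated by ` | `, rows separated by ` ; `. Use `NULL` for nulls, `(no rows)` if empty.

Group readings by region.
Per group compute: SUM(value), COUNT(*).
  central: ids {17, 27} → SUM(value)=58.6, COUNT(*)=2
  east: ids {10, 25, 34} → SUM(value)=113.9, COUNT(*)=3
  south: ids {9, 12, 23, 29, 33} → SUM(value)=102.6, COUNT(*)=5
  west: ids {4} → SUM(value)=25.1, COUNT(*)=1

central | 58.6 | 2 ; east | 113.9 | 3 ; south | 102.6 | 5 ; west | 25.1 | 1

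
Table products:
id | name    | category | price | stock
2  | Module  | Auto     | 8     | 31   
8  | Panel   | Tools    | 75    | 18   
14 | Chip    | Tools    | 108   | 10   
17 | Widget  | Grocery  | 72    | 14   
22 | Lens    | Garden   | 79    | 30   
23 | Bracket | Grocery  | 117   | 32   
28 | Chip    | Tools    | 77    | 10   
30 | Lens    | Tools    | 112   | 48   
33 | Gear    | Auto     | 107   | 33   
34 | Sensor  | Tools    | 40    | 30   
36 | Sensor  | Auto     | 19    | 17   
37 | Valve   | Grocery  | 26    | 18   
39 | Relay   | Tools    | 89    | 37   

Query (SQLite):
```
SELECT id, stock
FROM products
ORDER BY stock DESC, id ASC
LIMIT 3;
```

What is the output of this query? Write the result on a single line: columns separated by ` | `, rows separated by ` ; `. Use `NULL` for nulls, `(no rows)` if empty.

30 | 48 ; 39 | 37 ; 33 | 33

Sort by stock desc, tiebreak id asc: (48, id=30), (37, id=39), (33, id=33), (32, id=23), (31, id=2), (30, id=22) …. Take first 3.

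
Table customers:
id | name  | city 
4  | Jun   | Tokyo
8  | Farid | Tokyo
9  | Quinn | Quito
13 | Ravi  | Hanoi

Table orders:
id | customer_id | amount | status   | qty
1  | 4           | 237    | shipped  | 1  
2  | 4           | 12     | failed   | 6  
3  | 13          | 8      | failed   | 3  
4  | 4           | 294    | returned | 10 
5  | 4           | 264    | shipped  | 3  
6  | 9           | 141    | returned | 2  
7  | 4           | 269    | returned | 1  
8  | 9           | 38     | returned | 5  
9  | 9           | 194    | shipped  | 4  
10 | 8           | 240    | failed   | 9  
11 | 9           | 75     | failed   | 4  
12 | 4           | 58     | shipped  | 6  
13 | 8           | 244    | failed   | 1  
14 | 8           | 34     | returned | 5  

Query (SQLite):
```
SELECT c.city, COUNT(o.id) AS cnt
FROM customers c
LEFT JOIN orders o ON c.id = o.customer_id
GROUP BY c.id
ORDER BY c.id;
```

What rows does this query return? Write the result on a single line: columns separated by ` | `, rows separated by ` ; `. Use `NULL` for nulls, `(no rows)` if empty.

Tokyo | 6 ; Tokyo | 3 ; Quito | 4 ; Hanoi | 1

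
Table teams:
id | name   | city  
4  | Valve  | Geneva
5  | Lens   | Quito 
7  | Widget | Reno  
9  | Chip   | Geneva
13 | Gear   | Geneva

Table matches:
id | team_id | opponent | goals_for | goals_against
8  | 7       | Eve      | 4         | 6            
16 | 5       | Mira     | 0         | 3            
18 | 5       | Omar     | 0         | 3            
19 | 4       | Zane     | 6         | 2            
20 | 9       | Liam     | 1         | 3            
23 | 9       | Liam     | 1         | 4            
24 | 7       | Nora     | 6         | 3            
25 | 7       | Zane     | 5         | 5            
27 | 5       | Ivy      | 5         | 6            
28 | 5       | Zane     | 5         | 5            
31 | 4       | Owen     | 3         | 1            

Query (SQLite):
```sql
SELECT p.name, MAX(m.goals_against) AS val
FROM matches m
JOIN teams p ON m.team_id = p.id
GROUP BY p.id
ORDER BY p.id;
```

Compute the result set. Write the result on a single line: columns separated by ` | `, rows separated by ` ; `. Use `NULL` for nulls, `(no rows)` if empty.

Join each matches row to its teams via team_id.
Group joined rows by teams.id; compute MAX(m.goals_against) per group.
  4: ids {19, 31} → MAX(m.goals_against)=2
  5: ids {16, 18, 27, 28} → MAX(m.goals_against)=6
  7: ids {8, 24, 25} → MAX(m.goals_against)=6
  9: ids {20, 23} → MAX(m.goals_against)=4

Valve | 2 ; Lens | 6 ; Widget | 6 ; Chip | 4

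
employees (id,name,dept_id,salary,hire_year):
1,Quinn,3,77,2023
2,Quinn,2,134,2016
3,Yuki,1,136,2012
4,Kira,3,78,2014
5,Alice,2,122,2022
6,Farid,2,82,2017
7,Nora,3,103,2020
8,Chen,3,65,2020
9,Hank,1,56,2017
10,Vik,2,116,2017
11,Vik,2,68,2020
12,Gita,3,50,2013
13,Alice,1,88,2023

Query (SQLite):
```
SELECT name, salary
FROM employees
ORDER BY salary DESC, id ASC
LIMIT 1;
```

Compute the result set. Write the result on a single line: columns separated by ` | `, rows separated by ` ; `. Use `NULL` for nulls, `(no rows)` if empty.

Yuki | 136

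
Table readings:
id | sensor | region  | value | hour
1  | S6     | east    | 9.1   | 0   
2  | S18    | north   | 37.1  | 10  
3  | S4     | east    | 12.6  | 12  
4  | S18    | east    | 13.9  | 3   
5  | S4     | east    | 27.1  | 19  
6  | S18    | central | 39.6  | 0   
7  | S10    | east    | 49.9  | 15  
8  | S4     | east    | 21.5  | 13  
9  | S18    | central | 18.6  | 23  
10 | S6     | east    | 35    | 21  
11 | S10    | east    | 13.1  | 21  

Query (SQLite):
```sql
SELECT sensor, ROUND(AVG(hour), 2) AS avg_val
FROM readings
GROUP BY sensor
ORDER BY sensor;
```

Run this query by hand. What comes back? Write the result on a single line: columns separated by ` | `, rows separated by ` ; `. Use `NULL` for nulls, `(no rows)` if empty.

Partition readings by sensor; compute ROUND(AVG(hour), 2) within each group.
  S10: ids {7, 11} → ROUND(AVG(hour), 2)=18
  S18: ids {2, 4, 6, 9} → ROUND(AVG(hour), 2)=9
  S4: ids {3, 5, 8} → ROUND(AVG(hour), 2)=14.67
  S6: ids {1, 10} → ROUND(AVG(hour), 2)=10.5

S10 | 18 ; S18 | 9 ; S4 | 14.67 ; S6 | 10.5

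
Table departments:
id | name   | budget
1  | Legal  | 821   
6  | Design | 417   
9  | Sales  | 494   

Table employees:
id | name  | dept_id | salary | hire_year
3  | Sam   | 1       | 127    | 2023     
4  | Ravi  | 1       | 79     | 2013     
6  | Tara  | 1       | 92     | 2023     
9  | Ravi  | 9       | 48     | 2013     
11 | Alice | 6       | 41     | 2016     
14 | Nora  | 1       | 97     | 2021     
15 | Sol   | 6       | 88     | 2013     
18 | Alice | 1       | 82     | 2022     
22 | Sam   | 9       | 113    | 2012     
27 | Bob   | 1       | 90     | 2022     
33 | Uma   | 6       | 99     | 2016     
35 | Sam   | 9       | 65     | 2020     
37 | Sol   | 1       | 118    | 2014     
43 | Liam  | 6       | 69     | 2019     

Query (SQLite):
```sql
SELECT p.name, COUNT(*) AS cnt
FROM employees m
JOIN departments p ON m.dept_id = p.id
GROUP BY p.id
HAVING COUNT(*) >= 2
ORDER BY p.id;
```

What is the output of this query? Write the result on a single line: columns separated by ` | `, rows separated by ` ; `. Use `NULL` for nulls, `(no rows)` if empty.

Legal | 7 ; Design | 4 ; Sales | 3

Join each employees row to its departments via dept_id.
Group joined rows by departments.id; compute COUNT(*) per group.
HAVING: keep groups with count ≥ 2.
  1: ids {3, 4, 6, 14, 18, 27, 37} → COUNT(*)=7
  6: ids {11, 15, 33, 43} → COUNT(*)=4
  9: ids {9, 22, 35} → COUNT(*)=3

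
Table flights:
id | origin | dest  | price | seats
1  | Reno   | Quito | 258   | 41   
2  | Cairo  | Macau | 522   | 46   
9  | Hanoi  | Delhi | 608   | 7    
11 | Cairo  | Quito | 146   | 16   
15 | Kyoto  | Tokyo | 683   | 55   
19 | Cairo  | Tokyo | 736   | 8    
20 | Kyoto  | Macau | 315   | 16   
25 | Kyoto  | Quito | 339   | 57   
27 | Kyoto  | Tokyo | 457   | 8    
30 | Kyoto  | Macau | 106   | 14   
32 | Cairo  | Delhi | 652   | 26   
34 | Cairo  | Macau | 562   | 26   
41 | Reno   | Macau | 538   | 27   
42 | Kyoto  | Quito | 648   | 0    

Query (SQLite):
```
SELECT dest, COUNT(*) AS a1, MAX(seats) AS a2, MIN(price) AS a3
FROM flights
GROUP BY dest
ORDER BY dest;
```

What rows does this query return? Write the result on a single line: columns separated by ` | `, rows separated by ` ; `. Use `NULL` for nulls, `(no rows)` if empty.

Group flights by dest.
Per group compute: COUNT(*), MAX(seats), MIN(price).
  Delhi: ids {9, 32} → COUNT(*)=2, MAX(seats)=26, MIN(price)=608
  Macau: ids {2, 20, 30, 34, 41} → COUNT(*)=5, MAX(seats)=46, MIN(price)=106
  Quito: ids {1, 11, 25, 42} → COUNT(*)=4, MAX(seats)=57, MIN(price)=146
  Tokyo: ids {15, 19, 27} → COUNT(*)=3, MAX(seats)=55, MIN(price)=457

Delhi | 2 | 26 | 608 ; Macau | 5 | 46 | 106 ; Quito | 4 | 57 | 146 ; Tokyo | 3 | 55 | 457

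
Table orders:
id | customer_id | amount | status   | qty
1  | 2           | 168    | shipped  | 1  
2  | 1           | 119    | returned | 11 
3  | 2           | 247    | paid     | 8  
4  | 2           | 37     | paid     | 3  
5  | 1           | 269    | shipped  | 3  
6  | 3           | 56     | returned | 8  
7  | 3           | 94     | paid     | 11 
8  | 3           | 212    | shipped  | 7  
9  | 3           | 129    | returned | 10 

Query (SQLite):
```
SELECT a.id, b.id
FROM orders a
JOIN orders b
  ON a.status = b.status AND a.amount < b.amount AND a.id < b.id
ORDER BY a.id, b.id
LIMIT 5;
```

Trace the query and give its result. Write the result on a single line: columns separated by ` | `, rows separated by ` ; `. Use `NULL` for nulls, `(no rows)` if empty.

Pairs (a,b) with same status, a.amount < b.amount, a.id < b.id.
status groups: paid:{3,4,7} returned:{2,6,9} shipped:{1,5,8}
Ordered by (a.id, b.id); first 5.

1 | 5 ; 1 | 8 ; 2 | 9 ; 4 | 7 ; 6 | 9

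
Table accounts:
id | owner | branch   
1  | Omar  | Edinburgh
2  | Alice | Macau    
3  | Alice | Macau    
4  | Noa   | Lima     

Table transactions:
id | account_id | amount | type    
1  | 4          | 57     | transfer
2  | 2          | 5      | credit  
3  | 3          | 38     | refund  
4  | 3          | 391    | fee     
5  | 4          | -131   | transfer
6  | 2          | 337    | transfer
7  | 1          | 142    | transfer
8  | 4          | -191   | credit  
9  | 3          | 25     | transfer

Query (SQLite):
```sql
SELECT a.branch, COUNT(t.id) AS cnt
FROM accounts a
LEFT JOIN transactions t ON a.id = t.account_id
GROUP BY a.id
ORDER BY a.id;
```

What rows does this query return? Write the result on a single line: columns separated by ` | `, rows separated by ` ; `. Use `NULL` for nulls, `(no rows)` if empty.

Edinburgh | 1 ; Macau | 2 ; Macau | 3 ; Lima | 3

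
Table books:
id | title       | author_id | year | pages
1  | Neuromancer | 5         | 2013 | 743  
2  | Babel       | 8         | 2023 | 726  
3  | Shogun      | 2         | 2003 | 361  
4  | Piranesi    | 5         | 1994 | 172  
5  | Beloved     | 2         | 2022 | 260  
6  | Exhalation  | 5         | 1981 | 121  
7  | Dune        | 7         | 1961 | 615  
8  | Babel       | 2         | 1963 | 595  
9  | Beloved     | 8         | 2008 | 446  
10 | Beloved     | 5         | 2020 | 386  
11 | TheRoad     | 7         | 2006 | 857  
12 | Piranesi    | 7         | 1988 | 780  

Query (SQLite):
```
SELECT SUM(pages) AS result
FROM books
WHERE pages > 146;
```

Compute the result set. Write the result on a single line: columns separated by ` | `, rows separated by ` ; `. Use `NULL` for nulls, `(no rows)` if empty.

5941

Rows where pages > 146 → pages values: [743, 726, 361, 172, 260, 615, 595, 446, 386, 857, 780].
SUM of non-NULL values = 5941.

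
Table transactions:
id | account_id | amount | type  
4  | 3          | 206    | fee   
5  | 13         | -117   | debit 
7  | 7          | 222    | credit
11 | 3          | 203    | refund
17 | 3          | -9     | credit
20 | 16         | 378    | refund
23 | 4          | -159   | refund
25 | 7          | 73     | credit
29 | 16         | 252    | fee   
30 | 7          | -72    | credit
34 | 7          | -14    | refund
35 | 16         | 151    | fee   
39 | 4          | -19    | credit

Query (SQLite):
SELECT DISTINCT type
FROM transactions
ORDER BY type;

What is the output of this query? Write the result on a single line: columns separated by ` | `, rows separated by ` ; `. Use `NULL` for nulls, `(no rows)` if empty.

Collect distinct type values from transactions.

credit ; debit ; fee ; refund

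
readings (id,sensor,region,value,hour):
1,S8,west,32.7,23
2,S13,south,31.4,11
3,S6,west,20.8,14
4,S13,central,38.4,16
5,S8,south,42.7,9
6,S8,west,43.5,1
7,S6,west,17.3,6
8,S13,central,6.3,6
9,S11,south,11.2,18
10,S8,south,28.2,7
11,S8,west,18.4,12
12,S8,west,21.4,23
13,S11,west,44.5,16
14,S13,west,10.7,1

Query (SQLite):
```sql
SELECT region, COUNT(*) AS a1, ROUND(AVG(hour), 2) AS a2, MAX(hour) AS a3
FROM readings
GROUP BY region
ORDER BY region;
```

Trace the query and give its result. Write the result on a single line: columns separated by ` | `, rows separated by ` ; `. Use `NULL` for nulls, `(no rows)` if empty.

Group readings by region.
Per group compute: COUNT(*), ROUND(AVG(hour), 2), MAX(hour).
  central: ids {4, 8} → COUNT(*)=2, ROUND(AVG(hour), 2)=11, MAX(hour)=16
  south: ids {2, 5, 9, 10} → COUNT(*)=4, ROUND(AVG(hour), 2)=11.25, MAX(hour)=18
  west: ids {1, 3, 6, 7, 11, 12, 13, 14} → COUNT(*)=8, ROUND(AVG(hour), 2)=12, MAX(hour)=23

central | 2 | 11 | 16 ; south | 4 | 11.25 | 18 ; west | 8 | 12 | 23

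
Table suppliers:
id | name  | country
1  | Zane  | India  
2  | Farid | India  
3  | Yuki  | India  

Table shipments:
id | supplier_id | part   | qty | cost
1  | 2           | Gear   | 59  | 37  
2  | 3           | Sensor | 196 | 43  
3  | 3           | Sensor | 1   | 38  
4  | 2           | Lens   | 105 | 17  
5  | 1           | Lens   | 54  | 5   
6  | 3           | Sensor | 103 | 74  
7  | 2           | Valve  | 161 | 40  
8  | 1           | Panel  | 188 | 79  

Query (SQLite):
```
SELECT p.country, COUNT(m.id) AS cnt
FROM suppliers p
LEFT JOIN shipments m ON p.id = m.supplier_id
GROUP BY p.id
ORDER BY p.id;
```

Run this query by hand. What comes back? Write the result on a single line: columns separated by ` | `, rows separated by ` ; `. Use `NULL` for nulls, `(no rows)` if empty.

India | 2 ; India | 3 ; India | 3

LEFT JOIN keeps every suppliers row; unmatched ones get NULL for shipments columns.
Group by suppliers.id and compute COUNT(m.id). COUNT(col) of an all-NULL group is 0.
  1: ids {5, 8} → COUNT(m.id)=2
  2: ids {1, 4, 7} → COUNT(m.id)=3
  3: ids {2, 3, 6} → COUNT(m.id)=3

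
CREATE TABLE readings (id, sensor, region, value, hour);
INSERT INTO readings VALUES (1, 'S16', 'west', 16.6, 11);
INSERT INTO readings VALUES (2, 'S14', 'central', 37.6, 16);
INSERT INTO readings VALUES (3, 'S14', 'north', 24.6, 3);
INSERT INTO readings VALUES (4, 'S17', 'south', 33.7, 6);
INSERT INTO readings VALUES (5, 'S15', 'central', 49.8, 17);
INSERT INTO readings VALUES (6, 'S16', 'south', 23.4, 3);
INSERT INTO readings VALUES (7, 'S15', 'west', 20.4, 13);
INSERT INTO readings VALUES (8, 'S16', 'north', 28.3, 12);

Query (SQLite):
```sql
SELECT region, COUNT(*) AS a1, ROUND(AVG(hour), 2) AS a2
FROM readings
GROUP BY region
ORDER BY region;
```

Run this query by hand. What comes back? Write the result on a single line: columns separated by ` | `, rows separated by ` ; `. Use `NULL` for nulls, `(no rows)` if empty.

central | 2 | 16.5 ; north | 2 | 7.5 ; south | 2 | 4.5 ; west | 2 | 12

Group readings by region.
Per group compute: COUNT(*), ROUND(AVG(hour), 2).
  central: ids {2, 5} → COUNT(*)=2, ROUND(AVG(hour), 2)=16.5
  north: ids {3, 8} → COUNT(*)=2, ROUND(AVG(hour), 2)=7.5
  south: ids {4, 6} → COUNT(*)=2, ROUND(AVG(hour), 2)=4.5
  west: ids {1, 7} → COUNT(*)=2, ROUND(AVG(hour), 2)=12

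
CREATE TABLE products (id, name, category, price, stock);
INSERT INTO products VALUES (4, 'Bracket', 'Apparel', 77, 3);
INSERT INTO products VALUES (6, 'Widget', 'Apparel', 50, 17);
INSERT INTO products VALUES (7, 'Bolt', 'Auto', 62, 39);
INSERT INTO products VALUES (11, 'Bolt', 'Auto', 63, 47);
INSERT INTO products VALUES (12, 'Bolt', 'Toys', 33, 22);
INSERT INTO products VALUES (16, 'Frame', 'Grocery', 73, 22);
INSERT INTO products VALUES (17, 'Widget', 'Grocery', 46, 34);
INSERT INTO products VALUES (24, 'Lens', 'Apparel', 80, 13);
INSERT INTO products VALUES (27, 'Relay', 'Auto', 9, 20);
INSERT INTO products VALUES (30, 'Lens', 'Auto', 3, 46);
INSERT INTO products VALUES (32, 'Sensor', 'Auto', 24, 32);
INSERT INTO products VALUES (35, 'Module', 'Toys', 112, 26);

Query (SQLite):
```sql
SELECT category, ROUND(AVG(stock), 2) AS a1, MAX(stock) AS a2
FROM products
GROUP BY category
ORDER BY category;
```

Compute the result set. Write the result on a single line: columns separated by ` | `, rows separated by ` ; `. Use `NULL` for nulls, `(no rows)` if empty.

Apparel | 11 | 17 ; Auto | 36.8 | 47 ; Grocery | 28 | 34 ; Toys | 24 | 26

Group products by category.
Per group compute: ROUND(AVG(stock), 2), MAX(stock).
  Apparel: ids {4, 6, 24} → ROUND(AVG(stock), 2)=11, MAX(stock)=17
  Auto: ids {7, 11, 27, 30, 32} → ROUND(AVG(stock), 2)=36.8, MAX(stock)=47
  Grocery: ids {16, 17} → ROUND(AVG(stock), 2)=28, MAX(stock)=34
  Toys: ids {12, 35} → ROUND(AVG(stock), 2)=24, MAX(stock)=26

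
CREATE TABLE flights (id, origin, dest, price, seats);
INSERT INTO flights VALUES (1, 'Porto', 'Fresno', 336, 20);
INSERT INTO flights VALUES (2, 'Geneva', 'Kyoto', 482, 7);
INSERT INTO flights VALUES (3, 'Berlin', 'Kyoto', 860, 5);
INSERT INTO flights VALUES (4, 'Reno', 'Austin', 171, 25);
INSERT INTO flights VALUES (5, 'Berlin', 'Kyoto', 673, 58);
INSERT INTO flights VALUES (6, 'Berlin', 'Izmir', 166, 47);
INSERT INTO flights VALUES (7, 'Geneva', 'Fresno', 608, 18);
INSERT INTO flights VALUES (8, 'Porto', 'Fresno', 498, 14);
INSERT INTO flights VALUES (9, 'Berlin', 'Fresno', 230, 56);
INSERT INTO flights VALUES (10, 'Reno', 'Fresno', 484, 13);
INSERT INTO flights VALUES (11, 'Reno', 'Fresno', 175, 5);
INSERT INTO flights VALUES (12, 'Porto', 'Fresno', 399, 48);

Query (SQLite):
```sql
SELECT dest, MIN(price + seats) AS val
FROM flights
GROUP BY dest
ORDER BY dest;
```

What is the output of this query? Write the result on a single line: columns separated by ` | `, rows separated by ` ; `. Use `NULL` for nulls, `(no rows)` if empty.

Austin | 196 ; Fresno | 180 ; Izmir | 213 ; Kyoto | 489

For each row compute price + seats.
Group by dest; take MIN of the expression per group.
  Austin: ids {4} → MIN(price + seats)=196
  Fresno: ids {1, 7, 8, 9, 10, 11, 12} → MIN(price + seats)=180
  Izmir: ids {6} → MIN(price + seats)=213
  Kyoto: ids {2, 3, 5} → MIN(price + seats)=489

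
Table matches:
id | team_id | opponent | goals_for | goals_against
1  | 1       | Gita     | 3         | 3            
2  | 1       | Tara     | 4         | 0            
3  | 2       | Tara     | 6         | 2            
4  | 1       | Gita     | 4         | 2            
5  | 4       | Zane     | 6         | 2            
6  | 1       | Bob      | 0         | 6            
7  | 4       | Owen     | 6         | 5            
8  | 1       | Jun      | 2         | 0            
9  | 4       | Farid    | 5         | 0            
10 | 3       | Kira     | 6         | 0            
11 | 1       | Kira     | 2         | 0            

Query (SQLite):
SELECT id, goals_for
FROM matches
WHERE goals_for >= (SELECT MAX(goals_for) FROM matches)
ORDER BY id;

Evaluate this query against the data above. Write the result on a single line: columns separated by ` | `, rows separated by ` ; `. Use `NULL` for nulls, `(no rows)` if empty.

3 | 6 ; 5 | 6 ; 7 | 6 ; 10 | 6

Scalar subquery: MAX(goals_for) over all matches rows = 6.
Keep rows where goals_for >= that value.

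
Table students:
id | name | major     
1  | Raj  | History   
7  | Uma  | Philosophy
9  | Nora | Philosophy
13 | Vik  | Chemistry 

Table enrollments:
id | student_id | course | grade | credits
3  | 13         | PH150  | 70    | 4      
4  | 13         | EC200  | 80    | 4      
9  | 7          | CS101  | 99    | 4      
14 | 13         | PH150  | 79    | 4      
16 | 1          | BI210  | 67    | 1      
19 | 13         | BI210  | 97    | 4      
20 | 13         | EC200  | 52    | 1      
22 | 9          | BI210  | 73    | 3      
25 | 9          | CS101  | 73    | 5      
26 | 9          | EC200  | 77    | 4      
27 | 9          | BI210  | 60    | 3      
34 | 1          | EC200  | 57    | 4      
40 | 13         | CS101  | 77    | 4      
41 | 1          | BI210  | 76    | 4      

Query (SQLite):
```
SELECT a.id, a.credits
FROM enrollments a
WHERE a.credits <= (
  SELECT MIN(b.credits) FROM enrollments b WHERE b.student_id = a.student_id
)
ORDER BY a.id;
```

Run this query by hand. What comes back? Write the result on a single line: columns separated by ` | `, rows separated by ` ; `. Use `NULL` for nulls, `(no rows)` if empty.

For each enrollments row a, compute MIN(credits) over rows sharing a.student_id.
Keep row a if a.credits <= that per-group MIN.
  student_id=1: MIN(credits) = 1
  student_id=7: MIN(credits) = 4
  student_id=9: MIN(credits) = 3
  student_id=13: MIN(credits) = 1

9 | 4 ; 16 | 1 ; 20 | 1 ; 22 | 3 ; 27 | 3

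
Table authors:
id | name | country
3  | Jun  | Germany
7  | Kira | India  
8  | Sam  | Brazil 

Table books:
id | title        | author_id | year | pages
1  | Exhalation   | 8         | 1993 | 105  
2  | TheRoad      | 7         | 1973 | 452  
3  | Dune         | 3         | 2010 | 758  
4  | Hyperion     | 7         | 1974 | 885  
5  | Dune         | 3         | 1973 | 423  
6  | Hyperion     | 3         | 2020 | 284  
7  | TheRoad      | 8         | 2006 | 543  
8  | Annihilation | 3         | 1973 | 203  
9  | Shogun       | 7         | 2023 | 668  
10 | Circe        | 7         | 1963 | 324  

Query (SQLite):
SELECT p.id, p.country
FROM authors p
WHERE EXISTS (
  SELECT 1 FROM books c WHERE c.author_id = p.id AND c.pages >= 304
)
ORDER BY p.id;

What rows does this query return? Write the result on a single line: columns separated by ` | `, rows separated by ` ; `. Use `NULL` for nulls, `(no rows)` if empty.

3 | Germany ; 7 | India ; 8 | Brazil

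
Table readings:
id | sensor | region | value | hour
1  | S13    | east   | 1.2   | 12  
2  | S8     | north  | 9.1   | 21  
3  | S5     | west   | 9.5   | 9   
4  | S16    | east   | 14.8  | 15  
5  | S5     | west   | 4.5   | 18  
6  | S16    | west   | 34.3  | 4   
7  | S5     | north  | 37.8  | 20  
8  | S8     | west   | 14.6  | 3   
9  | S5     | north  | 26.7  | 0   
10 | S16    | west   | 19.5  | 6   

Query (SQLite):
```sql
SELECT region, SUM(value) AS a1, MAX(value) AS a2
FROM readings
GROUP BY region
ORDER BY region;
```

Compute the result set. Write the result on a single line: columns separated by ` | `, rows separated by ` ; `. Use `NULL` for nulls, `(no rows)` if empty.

east | 16 | 14.8 ; north | 73.6 | 37.8 ; west | 82.4 | 34.3

Group readings by region.
Per group compute: SUM(value), MAX(value).
  east: ids {1, 4} → SUM(value)=16, MAX(value)=14.8
  north: ids {2, 7, 9} → SUM(value)=73.6, MAX(value)=37.8
  west: ids {3, 5, 6, 8, 10} → SUM(value)=82.4, MAX(value)=34.3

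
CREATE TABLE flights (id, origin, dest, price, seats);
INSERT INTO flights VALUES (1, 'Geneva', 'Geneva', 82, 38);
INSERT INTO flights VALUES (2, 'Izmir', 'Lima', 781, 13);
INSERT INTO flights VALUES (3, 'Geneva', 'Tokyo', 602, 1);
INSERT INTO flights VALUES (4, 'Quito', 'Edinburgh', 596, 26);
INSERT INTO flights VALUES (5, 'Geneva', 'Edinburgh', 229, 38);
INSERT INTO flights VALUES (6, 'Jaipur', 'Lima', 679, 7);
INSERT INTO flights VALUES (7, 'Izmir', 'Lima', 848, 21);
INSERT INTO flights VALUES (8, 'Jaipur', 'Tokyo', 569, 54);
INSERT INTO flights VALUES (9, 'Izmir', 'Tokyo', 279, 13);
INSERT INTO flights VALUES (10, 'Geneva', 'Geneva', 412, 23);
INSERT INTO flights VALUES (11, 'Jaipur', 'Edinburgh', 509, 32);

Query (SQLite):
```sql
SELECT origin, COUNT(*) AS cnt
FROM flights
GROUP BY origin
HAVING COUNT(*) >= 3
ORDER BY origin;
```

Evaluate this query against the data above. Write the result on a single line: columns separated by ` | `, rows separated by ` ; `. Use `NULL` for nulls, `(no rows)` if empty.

Geneva | 4 ; Izmir | 3 ; Jaipur | 3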